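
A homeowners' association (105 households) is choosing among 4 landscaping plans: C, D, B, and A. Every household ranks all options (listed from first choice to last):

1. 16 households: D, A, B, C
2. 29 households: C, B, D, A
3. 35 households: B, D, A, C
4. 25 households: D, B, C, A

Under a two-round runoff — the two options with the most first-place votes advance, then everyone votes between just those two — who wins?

Round 1 first-place votes: C 29, D 41, B 35, A 0.
D and B advance.
Runoff: D is preferred to B by 41 voters; B by 64.
B wins the runoff.

B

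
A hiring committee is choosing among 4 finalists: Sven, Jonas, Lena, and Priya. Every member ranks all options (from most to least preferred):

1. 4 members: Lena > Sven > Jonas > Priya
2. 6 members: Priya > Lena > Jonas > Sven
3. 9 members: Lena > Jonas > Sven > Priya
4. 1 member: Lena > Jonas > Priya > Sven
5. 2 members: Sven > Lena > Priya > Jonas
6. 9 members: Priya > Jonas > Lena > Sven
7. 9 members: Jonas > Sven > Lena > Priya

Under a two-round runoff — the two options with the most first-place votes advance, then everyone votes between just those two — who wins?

Lena

Round 1 first-place votes: Sven 2, Jonas 9, Lena 14, Priya 15.
Priya and Lena advance.
Runoff: Priya is preferred to Lena by 15 voters; Lena by 25.
Lena wins the runoff.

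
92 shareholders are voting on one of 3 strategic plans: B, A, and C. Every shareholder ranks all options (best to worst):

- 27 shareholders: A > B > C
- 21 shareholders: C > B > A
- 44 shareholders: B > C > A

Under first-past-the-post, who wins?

First-place votes: B 44, A 27, C 21.
B has the most first-place votes.

B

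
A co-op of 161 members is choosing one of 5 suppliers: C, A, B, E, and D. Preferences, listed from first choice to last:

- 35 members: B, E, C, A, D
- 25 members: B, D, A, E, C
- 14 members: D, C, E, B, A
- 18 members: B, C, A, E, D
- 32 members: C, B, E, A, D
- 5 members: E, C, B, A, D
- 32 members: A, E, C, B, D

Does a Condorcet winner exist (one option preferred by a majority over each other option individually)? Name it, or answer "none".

none

Checking pairwise contests:
E beats C 97–64.
C beats A 104–57.
C beats B 83–78.
B beats E 110–51.
C beats D 122–39.
Every option loses at least one head-to-head, so there is no Condorcet winner.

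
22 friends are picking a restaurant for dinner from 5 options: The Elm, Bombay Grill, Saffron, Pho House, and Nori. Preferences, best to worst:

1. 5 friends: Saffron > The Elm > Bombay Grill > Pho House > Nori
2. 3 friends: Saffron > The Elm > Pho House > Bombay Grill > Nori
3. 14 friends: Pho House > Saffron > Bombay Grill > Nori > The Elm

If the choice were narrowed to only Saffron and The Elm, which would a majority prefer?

Voters preferring Saffron to The Elm: 22; preferring The Elm to Saffron: 0.
Saffron wins the head-to-head.

Saffron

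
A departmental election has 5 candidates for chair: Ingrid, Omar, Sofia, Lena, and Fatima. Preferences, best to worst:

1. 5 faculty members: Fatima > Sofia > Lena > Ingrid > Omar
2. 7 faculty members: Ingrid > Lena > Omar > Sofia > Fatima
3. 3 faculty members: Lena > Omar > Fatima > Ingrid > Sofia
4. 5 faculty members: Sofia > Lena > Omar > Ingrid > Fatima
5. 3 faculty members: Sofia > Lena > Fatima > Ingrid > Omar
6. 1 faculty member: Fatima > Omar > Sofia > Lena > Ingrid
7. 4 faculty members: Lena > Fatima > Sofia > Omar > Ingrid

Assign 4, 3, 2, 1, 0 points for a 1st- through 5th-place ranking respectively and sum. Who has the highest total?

Lena

Ingrid: 5·1 + 7·4 + 3·1 + 5·1 + 3·1 + 1·0 + 4·0 = 44
Omar: 5·0 + 7·2 + 3·3 + 5·2 + 3·0 + 1·3 + 4·1 = 40
Sofia: 5·3 + 7·1 + 3·0 + 5·4 + 3·4 + 1·2 + 4·2 = 64
Lena: 5·2 + 7·3 + 3·4 + 5·3 + 3·3 + 1·1 + 4·4 = 84
Fatima: 5·4 + 7·0 + 3·2 + 5·0 + 3·2 + 1·4 + 4·3 = 48
Lena has the highest Borda score (84).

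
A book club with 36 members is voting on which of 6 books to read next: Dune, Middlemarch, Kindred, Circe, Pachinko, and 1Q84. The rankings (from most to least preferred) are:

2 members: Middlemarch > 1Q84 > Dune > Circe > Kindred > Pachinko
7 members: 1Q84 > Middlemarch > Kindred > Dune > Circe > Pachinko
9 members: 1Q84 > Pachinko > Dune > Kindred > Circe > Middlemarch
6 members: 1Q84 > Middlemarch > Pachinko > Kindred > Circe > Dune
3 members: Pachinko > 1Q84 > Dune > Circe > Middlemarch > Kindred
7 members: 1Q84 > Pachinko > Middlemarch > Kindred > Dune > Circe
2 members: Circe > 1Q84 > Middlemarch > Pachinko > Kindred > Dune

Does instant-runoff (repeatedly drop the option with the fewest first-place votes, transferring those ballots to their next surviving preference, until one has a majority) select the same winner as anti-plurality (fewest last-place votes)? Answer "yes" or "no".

Instant-runoff — R1 Dune 0, Middlemarch 2, Kindred 0, Circe 2, Pachinko 3, 1Q84 29 (1Q84 winner). Winner: 1Q84.
Anti-plurality — last-place votes: Dune 8, Middlemarch 9, Kindred 3, Circe 7, Pachinko 9, 1Q84 0. Winner: 1Q84.
The two methods agree.

yes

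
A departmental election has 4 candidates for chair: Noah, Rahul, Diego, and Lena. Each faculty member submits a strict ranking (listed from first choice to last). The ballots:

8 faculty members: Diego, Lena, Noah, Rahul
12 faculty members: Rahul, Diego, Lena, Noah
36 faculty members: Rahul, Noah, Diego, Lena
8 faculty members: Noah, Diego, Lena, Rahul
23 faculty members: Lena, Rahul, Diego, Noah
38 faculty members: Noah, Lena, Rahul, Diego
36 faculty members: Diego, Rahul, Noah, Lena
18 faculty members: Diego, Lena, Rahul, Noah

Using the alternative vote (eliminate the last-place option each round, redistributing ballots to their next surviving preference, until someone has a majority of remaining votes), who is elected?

Rahul

Round 1: Noah 46, Rahul 48, Diego 62, Lena 23. Eliminate Lena.
Round 2: Noah 46, Rahul 71, Diego 62. Eliminate Noah.
Round 3: Rahul 109, Diego 70. Rahul has a majority.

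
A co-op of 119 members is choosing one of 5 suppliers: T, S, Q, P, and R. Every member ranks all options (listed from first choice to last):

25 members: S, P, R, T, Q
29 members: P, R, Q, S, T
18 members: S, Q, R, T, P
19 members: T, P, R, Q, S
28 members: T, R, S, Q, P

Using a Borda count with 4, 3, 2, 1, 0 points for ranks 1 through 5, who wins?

R

T: 25·1 + 29·0 + 18·1 + 19·4 + 28·4 = 231
S: 25·4 + 29·1 + 18·4 + 19·0 + 28·2 = 257
Q: 25·0 + 29·2 + 18·3 + 19·1 + 28·1 = 159
P: 25·3 + 29·4 + 18·0 + 19·3 + 28·0 = 248
R: 25·2 + 29·3 + 18·2 + 19·2 + 28·3 = 295
R has the highest Borda score (295).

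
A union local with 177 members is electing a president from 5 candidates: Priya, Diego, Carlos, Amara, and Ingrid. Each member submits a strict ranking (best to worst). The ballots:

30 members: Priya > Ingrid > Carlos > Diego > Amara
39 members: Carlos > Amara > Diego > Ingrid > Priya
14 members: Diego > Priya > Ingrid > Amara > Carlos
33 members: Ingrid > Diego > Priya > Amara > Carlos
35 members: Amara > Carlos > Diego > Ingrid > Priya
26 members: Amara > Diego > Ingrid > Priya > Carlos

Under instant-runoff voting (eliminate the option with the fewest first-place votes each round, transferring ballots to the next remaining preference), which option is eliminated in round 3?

Carlos

Round 1: Priya 30, Diego 14, Carlos 39, Amara 61, Ingrid 33. Eliminate Diego.
Round 2: Priya 44, Carlos 39, Amara 61, Ingrid 33. Eliminate Ingrid.
Round 3: Priya 77, Carlos 39, Amara 61. Eliminate Carlos.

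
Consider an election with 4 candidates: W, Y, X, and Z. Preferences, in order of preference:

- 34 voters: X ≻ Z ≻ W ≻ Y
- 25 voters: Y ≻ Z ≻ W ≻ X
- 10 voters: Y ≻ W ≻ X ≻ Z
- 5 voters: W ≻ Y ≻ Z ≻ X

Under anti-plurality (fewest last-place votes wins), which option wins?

Last-place votes: W 0, Y 34, X 30, Z 10.
W is ranked last by the fewest voters, so W wins.

W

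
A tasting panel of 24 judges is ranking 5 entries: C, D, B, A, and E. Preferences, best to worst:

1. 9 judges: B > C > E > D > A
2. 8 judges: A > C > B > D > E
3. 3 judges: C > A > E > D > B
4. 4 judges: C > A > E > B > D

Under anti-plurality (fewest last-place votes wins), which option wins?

C

Last-place votes: C 0, D 4, B 3, A 9, E 8.
C is ranked last by the fewest voters, so C wins.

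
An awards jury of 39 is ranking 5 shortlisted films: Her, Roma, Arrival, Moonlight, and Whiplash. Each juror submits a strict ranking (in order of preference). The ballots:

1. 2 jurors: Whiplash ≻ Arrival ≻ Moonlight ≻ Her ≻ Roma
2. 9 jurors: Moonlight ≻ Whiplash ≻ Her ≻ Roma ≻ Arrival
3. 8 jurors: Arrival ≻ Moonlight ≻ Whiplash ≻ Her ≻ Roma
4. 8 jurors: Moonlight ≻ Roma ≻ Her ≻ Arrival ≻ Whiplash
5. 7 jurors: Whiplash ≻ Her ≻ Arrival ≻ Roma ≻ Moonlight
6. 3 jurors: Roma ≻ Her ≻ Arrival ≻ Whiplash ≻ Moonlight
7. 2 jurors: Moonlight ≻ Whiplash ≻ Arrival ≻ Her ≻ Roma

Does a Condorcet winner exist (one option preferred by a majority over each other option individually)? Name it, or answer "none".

none

Checking pairwise contests:
Moonlight beats Her 29–10.
Her beats Roma 28–11.
Her beats Arrival 27–12.
Arrival beats Moonlight 20–19.
Moonlight beats Whiplash 27–12.
Every option loses at least one head-to-head, so there is no Condorcet winner.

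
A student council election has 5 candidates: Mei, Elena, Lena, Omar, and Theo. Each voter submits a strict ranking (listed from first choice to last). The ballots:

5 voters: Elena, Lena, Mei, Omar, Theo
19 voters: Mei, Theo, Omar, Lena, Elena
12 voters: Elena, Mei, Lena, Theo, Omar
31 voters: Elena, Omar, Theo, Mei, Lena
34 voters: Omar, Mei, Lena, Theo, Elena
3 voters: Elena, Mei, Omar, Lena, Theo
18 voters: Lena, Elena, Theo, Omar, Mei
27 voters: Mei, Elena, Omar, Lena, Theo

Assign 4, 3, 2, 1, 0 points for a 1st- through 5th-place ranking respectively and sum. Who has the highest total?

Mei: 5·2 + 19·4 + 12·3 + 31·1 + 34·3 + 3·3 + 18·0 + 27·4 = 372
Elena: 5·4 + 19·0 + 12·4 + 31·4 + 34·0 + 3·4 + 18·3 + 27·3 = 339
Lena: 5·3 + 19·1 + 12·2 + 31·0 + 34·2 + 3·1 + 18·4 + 27·1 = 228
Omar: 5·1 + 19·2 + 12·0 + 31·3 + 34·4 + 3·2 + 18·1 + 27·2 = 350
Theo: 5·0 + 19·3 + 12·1 + 31·2 + 34·1 + 3·0 + 18·2 + 27·0 = 201
Mei has the highest Borda score (372).

Mei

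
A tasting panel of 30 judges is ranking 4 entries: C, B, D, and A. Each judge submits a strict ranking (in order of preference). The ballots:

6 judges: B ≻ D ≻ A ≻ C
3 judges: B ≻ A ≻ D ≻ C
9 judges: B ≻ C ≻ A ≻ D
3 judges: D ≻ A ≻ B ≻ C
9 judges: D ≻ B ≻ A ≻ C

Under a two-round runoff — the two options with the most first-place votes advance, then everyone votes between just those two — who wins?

Round 1 first-place votes: C 0, B 18, D 12, A 0.
B and D advance.
Runoff: B is preferred to D by 18 voters; D by 12.
B wins the runoff.

B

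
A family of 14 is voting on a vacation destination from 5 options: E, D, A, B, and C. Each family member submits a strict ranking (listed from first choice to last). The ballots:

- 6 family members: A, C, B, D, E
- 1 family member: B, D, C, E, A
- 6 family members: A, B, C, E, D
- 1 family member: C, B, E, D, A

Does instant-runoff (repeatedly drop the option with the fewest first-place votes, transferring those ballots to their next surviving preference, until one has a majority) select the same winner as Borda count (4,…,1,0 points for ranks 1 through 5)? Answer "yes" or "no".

yes

Instant-runoff — R1 E 0, D 0, A 12, B 1, C 1 (A winner). Winner: A.
Borda — scores: E 9, D 10, A 48, B 37, C 36. Winner: A.
The two methods agree.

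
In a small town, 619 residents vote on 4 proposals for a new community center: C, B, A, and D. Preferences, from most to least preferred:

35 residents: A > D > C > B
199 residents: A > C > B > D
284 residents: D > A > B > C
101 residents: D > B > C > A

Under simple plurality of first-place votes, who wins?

D

First-place votes: C 0, B 0, A 234, D 385.
D has the most first-place votes.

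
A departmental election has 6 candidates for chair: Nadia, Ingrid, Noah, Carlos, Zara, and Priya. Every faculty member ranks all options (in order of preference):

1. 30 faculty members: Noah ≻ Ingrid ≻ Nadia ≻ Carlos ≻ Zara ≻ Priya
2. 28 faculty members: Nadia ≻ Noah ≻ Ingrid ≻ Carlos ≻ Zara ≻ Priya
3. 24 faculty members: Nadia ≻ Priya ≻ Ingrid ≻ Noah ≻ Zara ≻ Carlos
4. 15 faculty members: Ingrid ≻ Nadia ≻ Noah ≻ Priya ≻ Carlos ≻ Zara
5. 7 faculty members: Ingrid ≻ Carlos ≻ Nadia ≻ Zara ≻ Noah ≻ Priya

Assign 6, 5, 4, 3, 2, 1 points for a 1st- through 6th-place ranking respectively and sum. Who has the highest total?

Nadia: 30·4 + 28·6 + 24·6 + 15·5 + 7·4 = 535
Ingrid: 30·5 + 28·4 + 24·4 + 15·6 + 7·6 = 490
Noah: 30·6 + 28·5 + 24·3 + 15·4 + 7·2 = 466
Carlos: 30·3 + 28·3 + 24·1 + 15·2 + 7·5 = 263
Zara: 30·2 + 28·2 + 24·2 + 15·1 + 7·3 = 200
Priya: 30·1 + 28·1 + 24·5 + 15·3 + 7·1 = 230
Nadia has the highest Borda score (535).

Nadia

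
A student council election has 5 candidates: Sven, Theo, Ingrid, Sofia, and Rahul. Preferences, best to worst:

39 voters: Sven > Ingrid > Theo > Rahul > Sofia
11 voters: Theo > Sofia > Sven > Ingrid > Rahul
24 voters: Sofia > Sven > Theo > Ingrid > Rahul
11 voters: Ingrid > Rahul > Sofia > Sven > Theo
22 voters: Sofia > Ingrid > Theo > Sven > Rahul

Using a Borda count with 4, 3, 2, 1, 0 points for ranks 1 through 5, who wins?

Sven: 39·4 + 11·2 + 24·3 + 11·1 + 22·1 = 283
Theo: 39·2 + 11·4 + 24·2 + 11·0 + 22·2 = 214
Ingrid: 39·3 + 11·1 + 24·1 + 11·4 + 22·3 = 262
Sofia: 39·0 + 11·3 + 24·4 + 11·2 + 22·4 = 239
Rahul: 39·1 + 11·0 + 24·0 + 11·3 + 22·0 = 72
Sven has the highest Borda score (283).

Sven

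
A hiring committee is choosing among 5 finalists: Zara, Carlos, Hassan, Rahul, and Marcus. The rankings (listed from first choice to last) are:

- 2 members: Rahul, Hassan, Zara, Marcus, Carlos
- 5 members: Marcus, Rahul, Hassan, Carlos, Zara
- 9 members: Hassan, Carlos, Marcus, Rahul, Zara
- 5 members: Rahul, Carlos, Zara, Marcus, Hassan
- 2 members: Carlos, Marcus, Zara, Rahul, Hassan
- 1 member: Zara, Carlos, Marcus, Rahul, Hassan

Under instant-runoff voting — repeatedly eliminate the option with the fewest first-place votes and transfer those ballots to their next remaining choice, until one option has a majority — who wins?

Round 1: Zara 1, Carlos 2, Hassan 9, Rahul 7, Marcus 5. Eliminate Zara.
Round 2: Carlos 3, Hassan 9, Rahul 7, Marcus 5. Eliminate Carlos.
Round 3: Hassan 9, Rahul 7, Marcus 8. Eliminate Rahul.
Round 4: Hassan 11, Marcus 13. Marcus has a majority.

Marcus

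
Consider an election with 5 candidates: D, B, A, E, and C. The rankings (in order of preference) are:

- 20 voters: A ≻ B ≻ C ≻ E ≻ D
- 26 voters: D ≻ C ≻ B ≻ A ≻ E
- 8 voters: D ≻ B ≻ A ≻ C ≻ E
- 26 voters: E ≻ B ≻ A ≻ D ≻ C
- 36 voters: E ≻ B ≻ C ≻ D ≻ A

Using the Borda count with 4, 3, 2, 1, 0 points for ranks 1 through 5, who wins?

D: 20·0 + 26·4 + 8·4 + 26·1 + 36·1 = 198
B: 20·3 + 26·2 + 8·3 + 26·3 + 36·3 = 322
A: 20·4 + 26·1 + 8·2 + 26·2 + 36·0 = 174
E: 20·1 + 26·0 + 8·0 + 26·4 + 36·4 = 268
C: 20·2 + 26·3 + 8·1 + 26·0 + 36·2 = 198
B has the highest Borda score (322).

B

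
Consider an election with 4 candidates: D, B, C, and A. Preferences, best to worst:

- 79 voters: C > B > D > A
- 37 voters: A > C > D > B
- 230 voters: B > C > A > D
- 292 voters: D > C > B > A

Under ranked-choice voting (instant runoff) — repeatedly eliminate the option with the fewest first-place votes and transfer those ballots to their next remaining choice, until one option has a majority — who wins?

Round 1: D 292, B 230, C 79, A 37. Eliminate A.
Round 2: D 292, B 230, C 116. Eliminate C.
Round 3: D 329, B 309. D has a majority.

D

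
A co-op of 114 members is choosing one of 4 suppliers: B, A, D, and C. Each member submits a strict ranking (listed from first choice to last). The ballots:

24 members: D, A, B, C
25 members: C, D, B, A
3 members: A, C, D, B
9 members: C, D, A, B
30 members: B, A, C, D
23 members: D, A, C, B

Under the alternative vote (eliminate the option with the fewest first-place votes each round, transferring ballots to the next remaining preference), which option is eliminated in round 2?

Round 1: B 30, A 3, D 47, C 34. Eliminate A.
Round 2: B 30, D 47, C 37. Eliminate B.

B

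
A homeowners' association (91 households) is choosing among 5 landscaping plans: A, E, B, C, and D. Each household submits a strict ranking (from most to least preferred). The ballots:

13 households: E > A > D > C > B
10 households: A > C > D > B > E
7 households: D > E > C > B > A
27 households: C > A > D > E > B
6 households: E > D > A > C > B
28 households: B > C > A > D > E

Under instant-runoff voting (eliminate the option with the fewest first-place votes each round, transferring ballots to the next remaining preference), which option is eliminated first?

Round 1: A 10, E 19, B 28, C 27, D 7. Eliminate D.

D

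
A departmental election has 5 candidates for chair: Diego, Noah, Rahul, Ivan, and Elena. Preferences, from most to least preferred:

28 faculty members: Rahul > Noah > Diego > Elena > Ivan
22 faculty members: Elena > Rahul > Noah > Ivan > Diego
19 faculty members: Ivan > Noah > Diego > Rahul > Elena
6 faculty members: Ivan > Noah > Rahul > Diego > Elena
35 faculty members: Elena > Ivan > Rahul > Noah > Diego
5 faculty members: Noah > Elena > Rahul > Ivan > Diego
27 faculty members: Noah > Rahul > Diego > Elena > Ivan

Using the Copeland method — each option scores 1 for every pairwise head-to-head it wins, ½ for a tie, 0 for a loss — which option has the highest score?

Diego: beats Elena; loses to Noah, Rahul, and Ivan → score 1.
Noah: beats Diego, Ivan, and Elena; loses to Rahul → score 3.
Rahul: beats Diego, Noah, Ivan, and Elena → score 4.
Ivan: beats Diego; loses to Noah, Rahul, and Elena → score 1.
Elena: beats Ivan; loses to Diego, Noah, and Rahul → score 1.
Rahul has the best pairwise record.

Rahul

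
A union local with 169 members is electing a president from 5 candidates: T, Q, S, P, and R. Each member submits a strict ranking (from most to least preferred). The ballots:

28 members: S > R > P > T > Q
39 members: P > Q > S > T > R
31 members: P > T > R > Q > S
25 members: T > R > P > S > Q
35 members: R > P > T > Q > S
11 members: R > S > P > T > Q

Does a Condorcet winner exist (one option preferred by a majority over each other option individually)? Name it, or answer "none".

none

Checking pairwise contests:
P beats T 144–25.
T beats Q 130–39.
T beats S 91–78.
R beats P 99–70.
T beats R 95–74.
Every option loses at least one head-to-head, so there is no Condorcet winner.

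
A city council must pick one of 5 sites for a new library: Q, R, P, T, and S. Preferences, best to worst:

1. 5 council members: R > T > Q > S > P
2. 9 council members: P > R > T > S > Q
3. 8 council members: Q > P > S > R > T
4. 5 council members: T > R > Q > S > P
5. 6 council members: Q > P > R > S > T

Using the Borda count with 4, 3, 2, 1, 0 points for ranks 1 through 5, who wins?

R

Q: 5·2 + 9·0 + 8·4 + 5·2 + 6·4 = 76
R: 5·4 + 9·3 + 8·1 + 5·3 + 6·2 = 82
P: 5·0 + 9·4 + 8·3 + 5·0 + 6·3 = 78
T: 5·3 + 9·2 + 8·0 + 5·4 + 6·0 = 53
S: 5·1 + 9·1 + 8·2 + 5·1 + 6·1 = 41
R has the highest Borda score (82).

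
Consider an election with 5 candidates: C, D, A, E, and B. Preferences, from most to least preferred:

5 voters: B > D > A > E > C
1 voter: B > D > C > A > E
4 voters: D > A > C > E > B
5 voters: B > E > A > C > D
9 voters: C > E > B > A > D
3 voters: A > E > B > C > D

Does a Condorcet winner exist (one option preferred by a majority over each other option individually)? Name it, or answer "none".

none

Checking pairwise contests:
A beats C 17–10.
C beats D 17–10.
E beats A 14–13.
C beats E 14–13.
E beats B 16–11.
Every option loses at least one head-to-head, so there is no Condorcet winner.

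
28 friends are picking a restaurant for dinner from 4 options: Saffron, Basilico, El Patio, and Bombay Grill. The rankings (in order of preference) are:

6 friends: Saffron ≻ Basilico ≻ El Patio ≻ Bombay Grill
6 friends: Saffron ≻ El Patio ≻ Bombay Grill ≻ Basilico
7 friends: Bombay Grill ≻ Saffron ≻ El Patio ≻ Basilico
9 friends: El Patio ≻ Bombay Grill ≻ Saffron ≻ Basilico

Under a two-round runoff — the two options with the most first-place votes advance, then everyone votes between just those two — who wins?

Saffron

Round 1 first-place votes: Saffron 12, Basilico 0, El Patio 9, Bombay Grill 7.
Saffron and El Patio advance.
Runoff: Saffron is preferred to El Patio by 19 voters; El Patio by 9.
Saffron wins the runoff.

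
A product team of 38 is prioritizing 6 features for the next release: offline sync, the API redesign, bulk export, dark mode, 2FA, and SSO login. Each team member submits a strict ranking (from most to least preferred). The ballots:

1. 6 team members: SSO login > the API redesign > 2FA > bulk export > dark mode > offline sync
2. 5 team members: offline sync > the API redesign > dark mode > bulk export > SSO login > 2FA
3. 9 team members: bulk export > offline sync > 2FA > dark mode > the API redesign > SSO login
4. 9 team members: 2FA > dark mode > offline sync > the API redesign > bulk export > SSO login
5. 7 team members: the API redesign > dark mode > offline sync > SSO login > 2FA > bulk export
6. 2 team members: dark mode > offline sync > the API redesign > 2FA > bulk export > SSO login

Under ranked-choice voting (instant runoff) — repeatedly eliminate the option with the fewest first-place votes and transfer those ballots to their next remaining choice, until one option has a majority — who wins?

Round 1: offline sync 5, the API redesign 7, bulk export 9, dark mode 2, 2FA 9, SSO login 6. Eliminate dark mode.
Round 2: offline sync 7, the API redesign 7, bulk export 9, 2FA 9, SSO login 6. Eliminate SSO login.
Round 3: offline sync 7, the API redesign 13, bulk export 9, 2FA 9. Eliminate offline sync.
Round 4: the API redesign 20, bulk export 9, 2FA 9. The API redesign has a majority.

the API redesign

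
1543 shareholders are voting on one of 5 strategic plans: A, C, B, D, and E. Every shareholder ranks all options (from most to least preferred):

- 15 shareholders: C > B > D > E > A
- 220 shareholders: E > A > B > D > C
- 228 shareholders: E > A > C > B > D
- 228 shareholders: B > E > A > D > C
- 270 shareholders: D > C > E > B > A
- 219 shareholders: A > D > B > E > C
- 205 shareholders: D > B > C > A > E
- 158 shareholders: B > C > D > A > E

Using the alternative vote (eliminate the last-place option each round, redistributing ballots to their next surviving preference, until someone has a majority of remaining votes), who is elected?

Round 1: A 219, C 15, B 386, D 475, E 448. Eliminate C.
Round 2: A 219, B 401, D 475, E 448. Eliminate A.
Round 3: B 401, D 694, E 448. Eliminate B.
Round 4: D 867, E 676. D has a majority.

D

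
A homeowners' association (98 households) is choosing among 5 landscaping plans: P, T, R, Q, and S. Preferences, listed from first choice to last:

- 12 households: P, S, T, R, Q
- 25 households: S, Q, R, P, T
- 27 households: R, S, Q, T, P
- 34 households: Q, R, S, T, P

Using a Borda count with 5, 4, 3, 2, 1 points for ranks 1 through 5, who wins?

P: 12·5 + 25·2 + 27·1 + 34·1 = 171
T: 12·3 + 25·1 + 27·2 + 34·2 = 183
R: 12·2 + 25·3 + 27·5 + 34·4 = 370
Q: 12·1 + 25·4 + 27·3 + 34·5 = 363
S: 12·4 + 25·5 + 27·4 + 34·3 = 383
S has the highest Borda score (383).

S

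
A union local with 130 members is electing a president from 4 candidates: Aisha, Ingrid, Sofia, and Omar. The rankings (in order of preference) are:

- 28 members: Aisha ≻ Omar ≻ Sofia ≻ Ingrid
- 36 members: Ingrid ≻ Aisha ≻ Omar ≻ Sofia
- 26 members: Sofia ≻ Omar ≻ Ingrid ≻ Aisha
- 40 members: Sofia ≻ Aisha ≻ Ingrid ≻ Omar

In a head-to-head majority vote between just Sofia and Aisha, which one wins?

Voters preferring Sofia to Aisha: 66; preferring Aisha to Sofia: 64.
Sofia wins the head-to-head.

Sofia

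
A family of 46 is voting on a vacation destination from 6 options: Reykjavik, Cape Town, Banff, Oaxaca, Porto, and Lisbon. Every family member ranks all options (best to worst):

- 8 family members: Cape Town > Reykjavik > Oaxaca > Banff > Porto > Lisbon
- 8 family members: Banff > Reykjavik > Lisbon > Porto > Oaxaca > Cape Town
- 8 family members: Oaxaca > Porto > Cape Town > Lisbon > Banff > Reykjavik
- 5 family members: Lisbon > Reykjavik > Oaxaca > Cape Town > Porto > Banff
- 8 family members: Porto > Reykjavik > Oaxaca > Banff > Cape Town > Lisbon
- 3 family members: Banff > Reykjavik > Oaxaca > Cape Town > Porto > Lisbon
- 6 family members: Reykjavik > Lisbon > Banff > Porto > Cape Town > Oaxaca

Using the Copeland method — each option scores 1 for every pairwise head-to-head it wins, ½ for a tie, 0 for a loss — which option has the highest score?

Reykjavik

Reykjavik: beats Cape Town, Banff, Oaxaca, Porto, and Lisbon → score 5.
Cape Town: beats Lisbon; loses to Reykjavik, Banff, Oaxaca, and Porto → score 1.
Banff: beats Cape Town, Porto, and Lisbon; loses to Reykjavik and Oaxaca → score 3.
Oaxaca: beats Cape Town, Banff, Porto, and Lisbon; loses to Reykjavik → score 4.
Porto: beats Cape Town and Lisbon; loses to Reykjavik, Banff, and Oaxaca → score 2.
Lisbon: loses to Reykjavik, Cape Town, Banff, Oaxaca, and Porto → score 0.
Reykjavik has the best pairwise record.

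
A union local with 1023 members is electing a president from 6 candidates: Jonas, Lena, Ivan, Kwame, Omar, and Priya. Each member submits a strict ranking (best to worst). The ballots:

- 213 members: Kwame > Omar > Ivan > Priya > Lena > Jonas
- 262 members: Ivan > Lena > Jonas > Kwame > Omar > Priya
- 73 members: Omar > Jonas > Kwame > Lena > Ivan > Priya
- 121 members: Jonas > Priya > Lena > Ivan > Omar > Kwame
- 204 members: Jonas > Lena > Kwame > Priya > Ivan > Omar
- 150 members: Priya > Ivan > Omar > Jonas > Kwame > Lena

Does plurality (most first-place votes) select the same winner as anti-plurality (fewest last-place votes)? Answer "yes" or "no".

Plurality — first-place votes: Jonas 325, Lena 0, Ivan 262, Kwame 213, Omar 73, Priya 150. Winner: Jonas.
Anti-plurality — last-place votes: Jonas 213, Lena 150, Ivan 0, Kwame 121, Omar 204, Priya 335. Winner: Ivan.
The two methods disagree.

no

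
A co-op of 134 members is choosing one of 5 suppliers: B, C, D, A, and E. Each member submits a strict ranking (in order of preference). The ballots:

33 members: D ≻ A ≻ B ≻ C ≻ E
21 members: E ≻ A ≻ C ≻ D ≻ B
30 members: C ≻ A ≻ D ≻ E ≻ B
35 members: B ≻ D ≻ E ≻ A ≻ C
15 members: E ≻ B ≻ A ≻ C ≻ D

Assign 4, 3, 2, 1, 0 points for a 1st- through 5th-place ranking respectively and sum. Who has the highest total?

D

B: 33·2 + 21·0 + 30·0 + 35·4 + 15·3 = 251
C: 33·1 + 21·2 + 30·4 + 35·0 + 15·1 = 210
D: 33·4 + 21·1 + 30·2 + 35·3 + 15·0 = 318
A: 33·3 + 21·3 + 30·3 + 35·1 + 15·2 = 317
E: 33·0 + 21·4 + 30·1 + 35·2 + 15·4 = 244
D has the highest Borda score (318).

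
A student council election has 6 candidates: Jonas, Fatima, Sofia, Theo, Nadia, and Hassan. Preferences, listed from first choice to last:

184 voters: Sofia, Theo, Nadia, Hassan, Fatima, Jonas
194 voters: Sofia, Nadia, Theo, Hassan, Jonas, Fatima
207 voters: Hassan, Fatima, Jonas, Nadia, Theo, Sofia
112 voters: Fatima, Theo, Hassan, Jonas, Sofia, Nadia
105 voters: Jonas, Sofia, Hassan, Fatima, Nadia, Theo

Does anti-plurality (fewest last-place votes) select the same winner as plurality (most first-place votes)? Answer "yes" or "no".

Anti-plurality — last-place votes: Jonas 184, Fatima 194, Sofia 207, Theo 105, Nadia 112, Hassan 0. Winner: Hassan.
Plurality — first-place votes: Jonas 105, Fatima 112, Sofia 378, Theo 0, Nadia 0, Hassan 207. Winner: Sofia.
The two methods disagree.

no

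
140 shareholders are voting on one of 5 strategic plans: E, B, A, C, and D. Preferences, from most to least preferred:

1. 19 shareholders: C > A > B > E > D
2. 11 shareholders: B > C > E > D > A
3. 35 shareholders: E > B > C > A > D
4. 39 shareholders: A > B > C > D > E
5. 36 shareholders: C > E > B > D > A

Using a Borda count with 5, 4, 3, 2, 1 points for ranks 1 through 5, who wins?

C

E: 19·2 + 11·3 + 35·5 + 39·1 + 36·4 = 429
B: 19·3 + 11·5 + 35·4 + 39·4 + 36·3 = 516
A: 19·4 + 11·1 + 35·2 + 39·5 + 36·1 = 388
C: 19·5 + 11·4 + 35·3 + 39·3 + 36·5 = 541
D: 19·1 + 11·2 + 35·1 + 39·2 + 36·2 = 226
C has the highest Borda score (541).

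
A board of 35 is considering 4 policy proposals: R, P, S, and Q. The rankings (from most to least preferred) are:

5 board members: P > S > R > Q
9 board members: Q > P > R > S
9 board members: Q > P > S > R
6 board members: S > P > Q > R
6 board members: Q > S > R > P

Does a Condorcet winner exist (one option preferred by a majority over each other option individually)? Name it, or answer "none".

Q

Q vs R: 30–5 for Q.
Q vs P: 24–11 for Q.
Q vs S: 24–11 for Q.
Q beats every other option head-to-head.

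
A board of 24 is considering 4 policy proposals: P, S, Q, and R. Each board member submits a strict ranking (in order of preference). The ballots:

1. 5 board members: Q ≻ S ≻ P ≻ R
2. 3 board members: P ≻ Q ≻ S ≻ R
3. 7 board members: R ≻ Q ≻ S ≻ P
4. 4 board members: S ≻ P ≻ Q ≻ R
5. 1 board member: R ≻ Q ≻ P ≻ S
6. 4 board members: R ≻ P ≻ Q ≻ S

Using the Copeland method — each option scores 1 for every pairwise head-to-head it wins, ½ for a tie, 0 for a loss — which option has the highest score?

Q

P: ties R; loses to S and Q → score 0.5.
S: beats P; ties R; loses to Q → score 1.5.
Q: beats P and S; ties R → score 2.5.
R: ties P, S, and Q → score 1.5.
Q has the best pairwise record.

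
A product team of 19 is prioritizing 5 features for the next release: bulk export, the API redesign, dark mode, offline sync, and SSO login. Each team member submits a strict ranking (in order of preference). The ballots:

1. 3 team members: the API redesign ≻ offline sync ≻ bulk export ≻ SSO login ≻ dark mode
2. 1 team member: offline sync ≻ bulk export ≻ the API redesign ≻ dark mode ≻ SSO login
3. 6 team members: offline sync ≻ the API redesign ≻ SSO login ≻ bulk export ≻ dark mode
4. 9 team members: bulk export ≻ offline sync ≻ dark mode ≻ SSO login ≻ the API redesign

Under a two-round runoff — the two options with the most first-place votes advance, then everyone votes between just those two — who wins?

offline sync

Round 1 first-place votes: bulk export 9, the API redesign 3, dark mode 0, offline sync 7, SSO login 0.
bulk export and offline sync advance.
Runoff: bulk export is preferred to offline sync by 9 voters; offline sync by 10.
offline sync wins the runoff.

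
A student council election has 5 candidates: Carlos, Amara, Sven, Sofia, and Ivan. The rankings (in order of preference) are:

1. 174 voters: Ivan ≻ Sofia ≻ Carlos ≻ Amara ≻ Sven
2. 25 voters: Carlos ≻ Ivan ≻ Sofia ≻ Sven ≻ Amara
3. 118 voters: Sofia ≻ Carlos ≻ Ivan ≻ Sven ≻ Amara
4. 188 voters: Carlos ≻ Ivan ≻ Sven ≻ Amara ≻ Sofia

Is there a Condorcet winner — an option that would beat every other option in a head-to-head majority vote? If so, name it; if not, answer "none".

Checking pairwise contests:
Sofia beats Carlos 292–213.
Carlos beats Amara 505–0.
Carlos beats Sven 505–0.
Ivan beats Sofia 387–118.
Carlos beats Ivan 331–174.
Every option loses at least one head-to-head, so there is no Condorcet winner.

none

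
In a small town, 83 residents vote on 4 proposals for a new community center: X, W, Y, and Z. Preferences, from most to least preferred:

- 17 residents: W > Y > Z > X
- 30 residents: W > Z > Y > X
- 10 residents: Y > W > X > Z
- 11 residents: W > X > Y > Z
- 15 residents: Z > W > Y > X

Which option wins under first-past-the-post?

First-place votes: X 0, W 58, Y 10, Z 15.
W has the most first-place votes.

W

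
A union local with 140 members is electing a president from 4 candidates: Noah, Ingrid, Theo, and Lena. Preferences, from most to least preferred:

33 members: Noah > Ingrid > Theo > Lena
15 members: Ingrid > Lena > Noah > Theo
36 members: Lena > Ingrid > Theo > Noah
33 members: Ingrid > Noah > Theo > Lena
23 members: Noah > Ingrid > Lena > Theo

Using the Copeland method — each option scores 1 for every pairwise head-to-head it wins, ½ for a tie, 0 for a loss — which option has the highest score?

Ingrid

Noah: beats Theo and Lena; loses to Ingrid → score 2.
Ingrid: beats Noah, Theo, and Lena → score 3.
Theo: loses to Noah, Ingrid, and Lena → score 0.
Lena: beats Theo; loses to Noah and Ingrid → score 1.
Ingrid has the best pairwise record.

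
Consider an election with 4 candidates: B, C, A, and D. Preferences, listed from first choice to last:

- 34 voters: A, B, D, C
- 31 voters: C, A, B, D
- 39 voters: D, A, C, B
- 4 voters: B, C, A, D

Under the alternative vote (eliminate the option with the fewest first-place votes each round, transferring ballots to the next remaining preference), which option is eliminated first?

Round 1: B 4, C 31, A 34, D 39. Eliminate B.

B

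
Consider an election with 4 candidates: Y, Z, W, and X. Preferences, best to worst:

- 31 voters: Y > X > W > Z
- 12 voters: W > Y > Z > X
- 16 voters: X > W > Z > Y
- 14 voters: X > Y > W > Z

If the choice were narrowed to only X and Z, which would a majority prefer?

Voters preferring X to Z: 61; preferring Z to X: 12.
X wins the head-to-head.

X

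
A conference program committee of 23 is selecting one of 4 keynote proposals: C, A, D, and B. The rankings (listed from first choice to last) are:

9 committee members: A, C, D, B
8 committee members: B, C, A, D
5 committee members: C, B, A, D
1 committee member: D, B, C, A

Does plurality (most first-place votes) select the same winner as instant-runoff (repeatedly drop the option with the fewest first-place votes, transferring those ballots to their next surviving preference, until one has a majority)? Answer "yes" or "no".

no

Plurality — first-place votes: C 5, A 9, D 1, B 8. Winner: A.
Instant-runoff — R1 C 5, A 9, D 1, B 8 (D out); R2 C 5, A 9, B 9 (C out); R3 A 9, B 14 (B winner). Winner: B.
The two methods disagree.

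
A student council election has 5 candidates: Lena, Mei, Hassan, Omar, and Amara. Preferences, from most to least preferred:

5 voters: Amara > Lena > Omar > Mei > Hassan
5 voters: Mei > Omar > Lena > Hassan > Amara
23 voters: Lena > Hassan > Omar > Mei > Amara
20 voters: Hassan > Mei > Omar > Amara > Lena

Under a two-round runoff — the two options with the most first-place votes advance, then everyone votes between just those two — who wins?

Lena

Round 1 first-place votes: Lena 23, Mei 5, Hassan 20, Omar 0, Amara 5.
Lena and Hassan advance.
Runoff: Lena is preferred to Hassan by 33 voters; Hassan by 20.
Lena wins the runoff.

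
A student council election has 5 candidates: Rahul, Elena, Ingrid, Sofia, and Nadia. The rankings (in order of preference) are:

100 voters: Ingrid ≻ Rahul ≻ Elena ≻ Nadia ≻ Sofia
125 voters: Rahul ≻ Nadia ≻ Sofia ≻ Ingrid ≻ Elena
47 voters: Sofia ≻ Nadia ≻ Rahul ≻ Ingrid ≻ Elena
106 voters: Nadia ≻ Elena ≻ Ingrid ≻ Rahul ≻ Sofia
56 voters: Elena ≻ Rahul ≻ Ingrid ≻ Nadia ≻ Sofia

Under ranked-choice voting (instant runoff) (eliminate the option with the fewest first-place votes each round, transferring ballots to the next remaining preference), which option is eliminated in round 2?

Round 1: Rahul 125, Elena 56, Ingrid 100, Sofia 47, Nadia 106. Eliminate Sofia.
Round 2: Rahul 125, Elena 56, Ingrid 100, Nadia 153. Eliminate Elena.

Elena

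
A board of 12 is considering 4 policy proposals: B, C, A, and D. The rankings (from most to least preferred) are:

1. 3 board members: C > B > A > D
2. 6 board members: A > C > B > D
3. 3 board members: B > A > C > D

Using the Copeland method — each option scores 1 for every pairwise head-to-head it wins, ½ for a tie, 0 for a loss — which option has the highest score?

B: beats D; ties A; loses to C → score 1.5.
C: beats B and D; loses to A → score 2.
A: beats C and D; ties B → score 2.5.
D: loses to B, C, and A → score 0.
A has the best pairwise record.

A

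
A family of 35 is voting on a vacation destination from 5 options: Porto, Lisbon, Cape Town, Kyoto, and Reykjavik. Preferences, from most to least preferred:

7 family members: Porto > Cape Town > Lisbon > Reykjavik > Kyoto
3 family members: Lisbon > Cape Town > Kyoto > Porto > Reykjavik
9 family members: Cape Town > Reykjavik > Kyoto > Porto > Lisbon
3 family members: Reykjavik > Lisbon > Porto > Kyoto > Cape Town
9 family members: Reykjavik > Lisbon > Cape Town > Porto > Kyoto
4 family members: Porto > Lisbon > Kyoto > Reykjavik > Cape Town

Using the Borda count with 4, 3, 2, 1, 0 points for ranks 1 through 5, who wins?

Porto: 7·4 + 3·1 + 9·1 + 3·2 + 9·1 + 4·4 = 71
Lisbon: 7·2 + 3·4 + 9·0 + 3·3 + 9·3 + 4·3 = 74
Cape Town: 7·3 + 3·3 + 9·4 + 3·0 + 9·2 + 4·0 = 84
Kyoto: 7·0 + 3·2 + 9·2 + 3·1 + 9·0 + 4·2 = 35
Reykjavik: 7·1 + 3·0 + 9·3 + 3·4 + 9·4 + 4·1 = 86
Reykjavik has the highest Borda score (86).

Reykjavik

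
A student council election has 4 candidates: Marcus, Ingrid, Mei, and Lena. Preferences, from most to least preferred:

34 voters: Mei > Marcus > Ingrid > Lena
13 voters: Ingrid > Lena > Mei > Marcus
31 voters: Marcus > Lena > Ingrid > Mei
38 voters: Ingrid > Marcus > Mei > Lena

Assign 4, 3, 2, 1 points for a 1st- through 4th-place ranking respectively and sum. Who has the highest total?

Marcus

Marcus: 34·3 + 13·1 + 31·4 + 38·3 = 353
Ingrid: 34·2 + 13·4 + 31·2 + 38·4 = 334
Mei: 34·4 + 13·2 + 31·1 + 38·2 = 269
Lena: 34·1 + 13·3 + 31·3 + 38·1 = 204
Marcus has the highest Borda score (353).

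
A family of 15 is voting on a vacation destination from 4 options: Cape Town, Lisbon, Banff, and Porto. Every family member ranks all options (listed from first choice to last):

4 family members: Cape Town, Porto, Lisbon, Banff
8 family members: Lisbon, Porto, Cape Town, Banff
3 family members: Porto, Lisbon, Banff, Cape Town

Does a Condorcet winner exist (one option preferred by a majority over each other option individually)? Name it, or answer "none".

Lisbon

Lisbon vs Cape Town: 11–4 for Lisbon.
Lisbon vs Banff: 15–0 for Lisbon.
Lisbon vs Porto: 8–7 for Lisbon.
Lisbon beats every other option head-to-head.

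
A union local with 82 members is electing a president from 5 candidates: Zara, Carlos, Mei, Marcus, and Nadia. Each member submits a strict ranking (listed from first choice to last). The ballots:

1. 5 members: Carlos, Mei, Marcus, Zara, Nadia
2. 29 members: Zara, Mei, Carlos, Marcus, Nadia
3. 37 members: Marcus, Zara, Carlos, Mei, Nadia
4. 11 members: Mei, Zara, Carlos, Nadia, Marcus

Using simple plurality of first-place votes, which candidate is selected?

Marcus

First-place votes: Zara 29, Carlos 5, Mei 11, Marcus 37, Nadia 0.
Marcus has the most first-place votes.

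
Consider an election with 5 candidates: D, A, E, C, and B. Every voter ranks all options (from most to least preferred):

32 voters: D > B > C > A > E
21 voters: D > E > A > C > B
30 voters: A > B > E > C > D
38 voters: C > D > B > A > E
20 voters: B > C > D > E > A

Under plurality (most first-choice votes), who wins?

D

First-place votes: D 53, A 30, E 0, C 38, B 20.
D has the most first-place votes.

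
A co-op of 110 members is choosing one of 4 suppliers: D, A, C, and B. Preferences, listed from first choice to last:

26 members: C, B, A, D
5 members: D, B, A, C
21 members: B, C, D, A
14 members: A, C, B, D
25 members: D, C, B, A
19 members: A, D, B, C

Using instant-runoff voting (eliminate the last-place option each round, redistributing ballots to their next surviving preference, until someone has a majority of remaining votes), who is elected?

C

Round 1: D 30, A 33, C 26, B 21. Eliminate B.
Round 2: D 30, A 33, C 47. Eliminate D.
Round 3: A 38, C 72. C has a majority.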